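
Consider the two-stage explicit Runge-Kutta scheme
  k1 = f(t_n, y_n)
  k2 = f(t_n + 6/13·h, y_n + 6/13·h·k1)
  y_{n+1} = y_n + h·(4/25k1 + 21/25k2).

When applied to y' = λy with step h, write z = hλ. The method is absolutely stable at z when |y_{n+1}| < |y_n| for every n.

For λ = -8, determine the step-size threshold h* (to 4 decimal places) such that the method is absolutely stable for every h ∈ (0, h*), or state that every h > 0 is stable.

Test eqn y'=λy, z=hλ:
  k1=λy_n ⇒ h·k1=z·y_n;  k2=λ(1+6/13z)y_n ⇒ h·k2=z(1+6/13z)y_n
  y_{n+1}/y_n = 1 + 4/25z + 21/25z(1+6/13z) = 1 + z + 126/325z²
  Hence R(z) = 1 + z + 126/325z².

Need |R(x)|<1, x<0.
x=-1.33: |R|=0.3558
R=1: x+126/325x²=0 ⇒ x=−325/126=-2.5794; min R=1−1/(4·126/325)=0.3552>−1
Confirm numerically:
  x=-2.411: |R|=0.84262 <1
  x=-2.297: |R|=0.74855 <1
  x=-2.107: |R|=0.61414 <1
  x=-3.002: |R|=1.49188 >1
  x=-2.825: |R|=1.26903 >1
  x=-2.664: |R|=1.08741 >1
So |R|<1 on (-2.5794, 0).

(-2.5794,0); λ=-8 ⇒ h* = (325/126)/8 = 0.3224.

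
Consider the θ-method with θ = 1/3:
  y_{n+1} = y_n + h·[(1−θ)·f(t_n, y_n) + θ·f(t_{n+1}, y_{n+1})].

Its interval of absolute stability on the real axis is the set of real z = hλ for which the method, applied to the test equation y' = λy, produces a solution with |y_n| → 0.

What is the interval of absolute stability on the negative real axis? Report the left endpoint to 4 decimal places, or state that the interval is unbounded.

z∈(-6.0000,0).

On y'=λy, z=hλ:
  y_{n+1} = y_n + z·[2/3·y_n + 1/3·y_{n+1}] ⇒ (1 − 1/3z)y_{n+1} = (1 + 2/3z)y_n
  so R(z) = (1 + 2/3z)/(1 − 1/3z).

Boundary: |R(x)|=1, x<0.
x=-1.46: |R|=0.0179
R=−1: 1+2/3x = −1+1/3x ⇒ -1/3x=2 ⇒ x=2/(-1/3)=-6.0000
Confirm numerically:
  x=-5.532: |R|=0.94515 <1
  x=-3.847: |R|=0.68556 <1
  x=-3.496: |R|=0.61453 <1
  x=-6.531: |R|=1.05571 >1
  x=-6.369: |R|=1.03939 >1
Interval (-6.0000, 0).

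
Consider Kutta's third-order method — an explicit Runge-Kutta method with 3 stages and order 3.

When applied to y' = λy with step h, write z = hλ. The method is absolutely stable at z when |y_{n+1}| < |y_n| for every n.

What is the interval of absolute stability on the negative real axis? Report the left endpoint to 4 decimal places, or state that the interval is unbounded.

With y'=λy (z=hλ):
  order 3, 3-stage ⇒ R(z)=1+z+z^2/2+z^3/6
  (e.g. R(-1.73)=-0.09650, |R|=0.09650)

Boundary: |R(x)|=1, x<0.
x=-1.73: |R|=0.0965
|R(-2.3)|=0.6828 |R(-2.12)|=0.4608 |R(-1.09)|=0.2882
Bisect:
  x_lo=-3.0225 |R|=2.0568  x_hi=-0.1398 |R|=0.8695
  mid=-1.58118 |R|=0.01003 →hi
  mid=-2.30184 |R|=0.68531 →hi
  mid=-2.66217 |R|=1.26313 →lo
  mid=-2.48201 |R|=0.95017 →hi
  mid=-2.57209 |R|=1.10027 →lo
  mid=-2.52705 |R|=1.02367 →lo
  mid=-2.50453 |R|=0.98654 →hi
  mid=-2.51579 |R|=1.00501 →lo
  ...
  [-2.51280,-2.51262] ⇒ x*=-2.5127
So |R|<1 on (-2.5127, 0).

(-2.5127, 0).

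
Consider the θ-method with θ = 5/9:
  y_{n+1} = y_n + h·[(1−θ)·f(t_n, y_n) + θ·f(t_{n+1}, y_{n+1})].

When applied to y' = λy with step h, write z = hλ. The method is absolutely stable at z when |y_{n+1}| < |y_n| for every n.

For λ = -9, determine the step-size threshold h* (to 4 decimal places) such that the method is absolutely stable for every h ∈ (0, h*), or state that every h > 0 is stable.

Test eqn y'=λy, z=hλ:
  y_{n+1} = y_n + z·[4/9·y_n + 5/9·y_{n+1}] ⇒ (1 − 5/9z)y_{n+1} = (1 + 4/9z)y_n
  ⇒ R(z) = (1 + 4/9z)/(1 − 5/9z).

Need |R(x)|<1, x<0.
x=-0.32: |R|=0.7283
x=-2: |R|=0.0526
x=-10: |R|=0.5254
x=-100: |R|=0.7682
θ=5/9≥1/2 ⇒ |1+4/9x|<|1−5/9x| ∀x<0 ⇒ interval (−∞,0).

interval (−∞, 0). Any h>0 works for λ=-9.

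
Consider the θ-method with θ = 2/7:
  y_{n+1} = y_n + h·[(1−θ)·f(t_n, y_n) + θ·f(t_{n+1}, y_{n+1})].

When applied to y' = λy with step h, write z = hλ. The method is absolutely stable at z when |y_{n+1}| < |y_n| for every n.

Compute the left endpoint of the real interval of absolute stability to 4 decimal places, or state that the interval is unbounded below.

Set f=λy, z=hλ:
  y_{n+1} = y_n + z·[5/7·y_n + 2/7·y_{n+1}] ⇒ (1 − 2/7z)y_{n+1} = (1 + 5/7z)y_n
  Hence R(z) = (1 + 5/7z)/(1 − 2/7z).

Need |R(x)|<1, x<0.
x=-1.77: |R|=0.1755
R=−1: 1+5/7x = −1+2/7x ⇒ -3/7x=2 ⇒ x=2/(-3/7)=-4.6667
Confirm numerically:
  x=-3.457: |R|=0.73918 <1
  x=-3.401: |R|=0.72489 <1
  x=-2.390: |R|=0.42020 <1
  x=-5.200: |R|=1.09195 >1
  x=-5.043: |R|=1.06608 >1
  x=-4.874: |R|=1.03714 >1
Stable set (-4.6667, 0).

left endpoint -4.6667.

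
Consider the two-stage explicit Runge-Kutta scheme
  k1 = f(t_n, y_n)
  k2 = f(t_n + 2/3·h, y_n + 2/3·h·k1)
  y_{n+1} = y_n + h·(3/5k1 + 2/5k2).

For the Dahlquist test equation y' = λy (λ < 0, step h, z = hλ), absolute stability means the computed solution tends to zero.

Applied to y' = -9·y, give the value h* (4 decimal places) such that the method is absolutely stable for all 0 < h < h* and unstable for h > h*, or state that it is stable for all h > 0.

Test eqn y'=λy, z=hλ:
  k1=λy_n ⇒ h·k1=z·y_n;  k2=λ(1+2/3z)y_n ⇒ h·k2=z(1+2/3z)y_n
  y_{n+1}/y_n = 1 + 3/5z + 2/5z(1+2/3z) = 1 + z + 4/15z²
  Hence R(z) = 1 + z + 4/15z².

Find x<0 with |R(x)|<1.
x=-0.78: |R|=0.3822
R=1: x+4/15x²=0 ⇒ x=−15/4=-3.7500; min R=1−1/(4·4/15)=0.0625>−1
Confirm numerically:
  x=-3.651: |R|=0.90361 <1
  x=-3.610: |R|=0.86523 <1
  x=-2.453: |R|=0.15159 <1
  x=-4.207: |R|=1.51269 >1
  x=-4.115: |R|=1.40053 >1
  x=-4.026: |R|=1.29631 >1
Stable set (-3.7500, 0).

(-3.7500,0); λ=-9 ⇒ h* = (15/4)/9 = 0.4167.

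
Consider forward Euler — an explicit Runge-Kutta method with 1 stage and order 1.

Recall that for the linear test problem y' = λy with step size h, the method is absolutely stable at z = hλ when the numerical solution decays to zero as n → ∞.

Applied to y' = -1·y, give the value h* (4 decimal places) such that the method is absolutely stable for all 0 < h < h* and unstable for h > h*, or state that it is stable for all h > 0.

Test eqn y'=λy, z=hλ:
  order 1, 1-stage ⇒ R(z)=1+z
  (e.g. R(-0.46)=0.54000, |R|=0.54000)

Boundary: |R(x)|=1, x<0.
x=-0.46: |R|=0.5400
|R(-1.99)|=0.9900 |R(-1.07)|=0.0700 |R(-0.6)|=0.4000
Bisect:
  x_lo=-2.8313 |R|=1.8313  x_hi=-0.3936 |R|=0.6064
  mid=-1.61244 |R|=0.61244 →hi
  mid=-2.22188 |R|=1.22188 →lo
  mid=-1.91716 |R|=0.91716 →hi
  mid=-2.06952 |R|=1.06952 →lo
  mid=-1.99334 |R|=0.99334 →hi
  mid=-2.03143 |R|=1.03143 →lo
  mid=-2.01238 |R|=1.01238 →lo
  mid=-2.00286 |R|=1.00286 →lo
  mid=-1.99810 |R|=0.99810 →hi
  ...
  [-2.00003,-1.99988] ⇒ x*=-2.0000
So |R|<1 on (-2.0000, 0).

(-2.0000,0); λ=-1 ⇒ h* = 2.0000.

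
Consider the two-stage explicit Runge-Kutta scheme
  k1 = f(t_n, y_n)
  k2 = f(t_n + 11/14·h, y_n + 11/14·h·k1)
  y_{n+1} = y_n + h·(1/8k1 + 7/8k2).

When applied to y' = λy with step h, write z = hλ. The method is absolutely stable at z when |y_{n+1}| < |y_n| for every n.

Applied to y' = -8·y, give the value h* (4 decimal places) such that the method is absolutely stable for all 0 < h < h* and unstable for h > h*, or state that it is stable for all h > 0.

With y'=λy (z=hλ):
  k1=λy_n ⇒ h·k1=z·y_n;  k2=λ(1+11/14z)y_n ⇒ h·k2=z(1+11/14z)y_n
  y_{n+1}/y_n = 1 + 1/8z + 7/8z(1+11/14z) = 1 + z + 11/16z²
  Hence R(z) = 1 + z + 11/16z².

Need |R(x)|<1, x<0.
x=-1.76: |R|=1.3696
R=1: x+11/16x²=0 ⇒ x=−16/11=-1.4545; min R=1−1/(4·11/16)=0.6364>−1
Confirm numerically:
  x=-1.175: |R|=0.77418 <1
  x=-0.592: |R|=0.64894 <1
  x=-0.584: |R|=0.65048 <1
  x=-1.870: |R|=1.53412 >1
  x=-1.575: |R|=1.13043 >1
Interval (-1.4545, 0).

(-1.4545,0); λ=-8 ⇒ h* = (16/11)/8 = 0.1818.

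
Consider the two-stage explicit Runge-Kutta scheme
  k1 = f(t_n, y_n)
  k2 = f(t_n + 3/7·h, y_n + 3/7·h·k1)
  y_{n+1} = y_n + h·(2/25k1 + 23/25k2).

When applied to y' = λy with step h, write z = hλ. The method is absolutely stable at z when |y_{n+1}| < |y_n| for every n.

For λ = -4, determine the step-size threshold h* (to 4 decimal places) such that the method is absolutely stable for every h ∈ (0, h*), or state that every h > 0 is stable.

On y'=λy, z=hλ:
  k1=λy_n ⇒ h·k1=z·y_n;  k2=λ(1+3/7z)y_n ⇒ h·k2=z(1+3/7z)y_n
  y_{n+1}/y_n = 1 + 2/25z + 23/25z(1+3/7z) = 1 + z + 69/175z²
  Hence R(z) = 1 + z + 69/175z².

Solve |R(x)|<1 on ℝ⁻.
x=-0.99: |R|=0.3964
R=1: x+69/175x²=0 ⇒ x=−175/69=-2.5362; min R=1−1/(4·69/175)=0.3659>−1
Confirm numerically:
  x=-2.245: |R|=0.74221 <1
  x=-1.885: |R|=0.51599 <1
  x=-1.258: |R|=0.36598 <1
  x=-2.668: |R|=1.13861 >1
  x=-2.621: |R|=1.08760 >1
  x=-2.607: |R|=1.07274 >1
So |R|<1 on (-2.5362, 0).

(-2.5362,0); λ=-4 ⇒ h* = (175/69)/4 = 0.6341.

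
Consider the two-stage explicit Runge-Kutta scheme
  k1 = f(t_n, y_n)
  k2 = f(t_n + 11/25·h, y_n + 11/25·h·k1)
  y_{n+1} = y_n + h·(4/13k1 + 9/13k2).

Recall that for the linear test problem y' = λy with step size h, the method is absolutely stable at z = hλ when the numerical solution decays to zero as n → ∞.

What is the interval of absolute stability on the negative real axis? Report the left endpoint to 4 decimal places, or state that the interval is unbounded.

z∈(-3.2828,0).

On y'=λy, z=hλ:
  k1=λy_n ⇒ h·k1=z·y_n;  k2=λ(1+11/25z)y_n ⇒ h·k2=z(1+11/25z)y_n
  y_{n+1}/y_n = 1 + 4/13z + 9/13z(1+11/25z) = 1 + z + 99/325z²
  Hence R(z) = 1 + z + 99/325z².

Find x<0 with |R(x)|<1.
x=-1.29: |R|=0.2169
R=1: x+99/325x²=0 ⇒ x=−325/99=-3.2828; min R=1−1/(4·99/325)=0.1793>−1
Confirm numerically:
  x=-2.845: |R|=0.62056 <1
  x=-2.586: |R|=0.45108 <1
  x=-2.262: |R|=0.29661 <1
  x=-3.851: |R|=1.66651 >1
  x=-3.677: |R|=1.44150 >1
  x=-3.393: |R|=1.11387 >1
So |R|<1 on (-3.2828, 0).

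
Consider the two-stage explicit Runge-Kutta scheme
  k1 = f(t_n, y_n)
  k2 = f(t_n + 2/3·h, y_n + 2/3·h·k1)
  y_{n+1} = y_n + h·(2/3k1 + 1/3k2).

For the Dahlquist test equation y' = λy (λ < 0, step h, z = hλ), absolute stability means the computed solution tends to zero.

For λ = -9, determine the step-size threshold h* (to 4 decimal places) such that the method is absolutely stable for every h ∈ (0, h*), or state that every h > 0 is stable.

With y'=λy (z=hλ):
  k1=λy_n ⇒ h·k1=z·y_n;  k2=λ(1+2/3z)y_n ⇒ h·k2=z(1+2/3z)y_n
  y_{n+1}/y_n = 1 + 2/3z + 1/3z(1+2/3z) = 1 + z + 2/9z²
  so R(z) = 1 + z + 2/9z².

Find x<0 with |R(x)|<1.
x=-1.09: |R|=0.1740
R=1: x+2/9x²=0 ⇒ x=−9/2=-4.5000; min R=1−1/(4·2/9)=-0.1250>−1
Confirm numerically:
  x=-4.401: |R|=0.90318 <1
  x=-3.539: |R|=0.24423 <1
  x=-2.655: |R|=0.08855 <1
  x=-4.942: |R|=1.48541 >1
  x=-4.676: |R|=1.18288 >1
Interval (-4.5000, 0).

(-4.5000,0); λ=-9 ⇒ h* = (9/2)/9 = 0.5000.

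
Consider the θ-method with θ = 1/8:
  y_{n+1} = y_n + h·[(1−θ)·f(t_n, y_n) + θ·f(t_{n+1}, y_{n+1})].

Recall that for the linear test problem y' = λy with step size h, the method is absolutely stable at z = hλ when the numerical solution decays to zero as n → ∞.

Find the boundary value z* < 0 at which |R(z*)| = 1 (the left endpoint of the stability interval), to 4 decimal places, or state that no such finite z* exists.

left endpoint -2.6667.

Set f=λy, z=hλ:
  y_{n+1} = y_n + z·[7/8·y_n + 1/8·y_{n+1}] ⇒ (1 − 1/8z)y_{n+1} = (1 + 7/8z)y_n
  R(z) = (1 + 7/8z)/(1 − 1/8z).

Find x<0 with |R(x)|<1.
x=-0.85: |R|=0.2316
R=−1: 1+7/8x = −1+1/8x ⇒ -3/4x=2 ⇒ x=2/(-3/4)=-2.6667
Confirm numerically:
  x=-2.357: |R|=0.82060 <1
  x=-1.873: |R|=0.51767 <1
  x=-1.763: |R|=0.44464 <1
  x=-1.661: |R|=0.37543 <1
  x=-3.231: |R|=1.30149 >1
  x=-2.946: |R|=1.15312 >1
  x=-2.924: |R|=1.14134 >1
Interval (-2.6667, 0).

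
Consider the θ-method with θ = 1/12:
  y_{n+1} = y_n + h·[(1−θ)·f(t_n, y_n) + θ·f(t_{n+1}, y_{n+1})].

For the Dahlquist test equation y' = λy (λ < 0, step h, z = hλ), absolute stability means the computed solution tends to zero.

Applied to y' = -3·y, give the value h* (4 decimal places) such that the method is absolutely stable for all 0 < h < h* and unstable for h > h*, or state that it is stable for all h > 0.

Test eqn y'=λy, z=hλ:
  y_{n+1} = y_n + z·[11/12·y_n + 1/12·y_{n+1}] ⇒ (1 − 1/12z)y_{n+1} = (1 + 11/12z)y_n
  R(z) = (1 + 11/12z)/(1 − 1/12z).

Need |R(x)|<1, x<0.
x=-0.65: |R|=0.3834
R=−1: 1+11/12x = −1+1/12x ⇒ -5/6x=2 ⇒ x=2/(-5/6)=-2.4000
Confirm numerically:
  x=-2.354: |R|=0.96795 <1
  x=-1.163: |R|=0.06024 <1
  x=-1.118: |R|=0.02272 <1
  x=-2.934: |R|=1.35757 >1
  x=-2.731: |R|=1.22470 >1
  x=-2.630: |R|=1.15721 >1
Stable set (-2.4000, 0).

(-2.4000,0); λ=-3 ⇒ h* = (12/5)/3 = 0.8000.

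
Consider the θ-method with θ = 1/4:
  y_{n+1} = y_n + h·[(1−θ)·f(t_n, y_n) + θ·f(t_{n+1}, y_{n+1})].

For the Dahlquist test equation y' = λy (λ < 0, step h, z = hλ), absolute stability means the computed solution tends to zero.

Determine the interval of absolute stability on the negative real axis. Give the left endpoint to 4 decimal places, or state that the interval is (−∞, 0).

z∈(-4.0000,0).

Set f=λy, z=hλ:
  y_{n+1} = y_n + z·[3/4·y_n + 1/4·y_{n+1}] ⇒ (1 − 1/4z)y_{n+1} = (1 + 3/4z)y_n
  Hence R(z) = (1 + 3/4z)/(1 − 1/4z).

Find x<0 with |R(x)|<1.
x=-0.39: |R|=0.6446
R=−1: 1+3/4x = −1+1/4x ⇒ -1/2x=2 ⇒ x=2/(-1/2)=-4.0000
Confirm numerically:
  x=-3.507: |R|=0.86866 <1
  x=-2.472: |R|=0.52781 <1
  x=-1.895: |R|=0.28584 <1
  x=-4.444: |R|=1.10516 >1
  x=-4.412: |R|=1.09796 >1
  x=-4.026: |R|=1.00648 >1
Stable set (-4.0000, 0).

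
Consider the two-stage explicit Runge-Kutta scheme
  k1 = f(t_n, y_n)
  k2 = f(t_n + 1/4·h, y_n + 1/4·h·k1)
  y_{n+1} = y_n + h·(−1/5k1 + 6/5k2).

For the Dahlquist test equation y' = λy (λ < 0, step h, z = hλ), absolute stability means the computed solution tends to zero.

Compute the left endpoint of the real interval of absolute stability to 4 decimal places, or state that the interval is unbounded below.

left endpoint -3.3333.

Set f=λy, z=hλ:
  k1=λy_n ⇒ h·k1=z·y_n;  k2=λ(1+1/4z)y_n ⇒ h·k2=z(1+1/4z)y_n
  y_{n+1}/y_n = 1 − 1/5z + 6/5z(1+1/4z) = 1 + z + 3/10z²
  R(z) = 1 + z + 3/10z².

Solve |R(x)|<1 on ℝ⁻.
x=-0.59: |R|=0.5144
R=1: x+3/10x²=0 ⇒ x=−10/3=-3.3333; min R=1−1/(4·3/10)=0.1667>−1
Confirm numerically:
  x=-3.258: |R|=0.92637 <1
  x=-2.578: |R|=0.41583 <1
  x=-2.151: |R|=0.23704 <1
  x=-2.020: |R|=0.20412 <1
  x=-3.726: |R|=1.43892 >1
  x=-3.424: |R|=1.09313 >1
Stable set (-3.3333, 0).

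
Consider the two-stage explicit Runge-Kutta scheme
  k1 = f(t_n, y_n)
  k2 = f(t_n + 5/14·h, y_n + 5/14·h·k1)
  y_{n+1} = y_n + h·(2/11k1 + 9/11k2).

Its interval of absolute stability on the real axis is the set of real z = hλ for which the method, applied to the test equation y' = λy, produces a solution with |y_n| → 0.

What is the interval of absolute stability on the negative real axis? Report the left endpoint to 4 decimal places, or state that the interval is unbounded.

(-3.4222, 0).

Test eqn y'=λy, z=hλ:
  k1=λy_n ⇒ h·k1=z·y_n;  k2=λ(1+5/14z)y_n ⇒ h·k2=z(1+5/14z)y_n
  y_{n+1}/y_n = 1 + 2/11z + 9/11z(1+5/14z) = 1 + z + 45/154z²
  Hence R(z) = 1 + z + 45/154z².

Boundary: |R(x)|=1, x<0.
x=-0.89: |R|=0.3415
R=1: x+45/154x²=0 ⇒ x=−154/45=-3.4222; min R=1−1/(4·45/154)=0.1444>−1
Confirm numerically:
  x=-3.196: |R|=0.78873 <1
  x=-2.121: |R|=0.19354 <1
  x=-1.919: |R|=0.15707 <1
  x=-3.953: |R|=1.61310 >1
  x=-3.743: |R|=1.35085 >1
  x=-3.625: |R|=1.21479 >1
Stable set (-3.4222, 0).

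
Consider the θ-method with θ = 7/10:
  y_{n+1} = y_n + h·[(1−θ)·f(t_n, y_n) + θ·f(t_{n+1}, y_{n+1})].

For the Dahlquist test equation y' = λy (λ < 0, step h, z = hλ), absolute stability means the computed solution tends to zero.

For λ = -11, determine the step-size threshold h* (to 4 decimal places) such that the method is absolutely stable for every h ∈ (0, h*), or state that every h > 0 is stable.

unbounded; (−∞, 0). Any h>0 works for λ=-11.

Set f=λy, z=hλ:
  y_{n+1} = y_n + z·[3/10·y_n + 7/10·y_{n+1}] ⇒ (1 − 7/10z)y_{n+1} = (1 + 3/10z)y_n
  so R(z) = (1 + 3/10z)/(1 − 7/10z).

Need |R(x)|<1, x<0.
x=-0.91: |R|=0.4441
x=-2: |R|=0.1667
x=-10: |R|=0.2500
x=-100: |R|=0.4085
θ=7/10≥1/2 ⇒ |1+3/10x|<|1−7/10x| ∀x<0 ⇒ unbounded interval.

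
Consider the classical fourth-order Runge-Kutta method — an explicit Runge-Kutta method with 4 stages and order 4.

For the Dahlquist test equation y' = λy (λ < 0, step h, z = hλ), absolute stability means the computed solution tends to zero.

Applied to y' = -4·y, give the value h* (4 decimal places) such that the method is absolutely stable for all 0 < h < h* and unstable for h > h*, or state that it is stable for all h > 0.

(-2.7853,0); λ=-4 ⇒ h* = 0.6963.

With y'=λy (z=hλ):
  order 4, 4-stage ⇒ R(z)=1+z+z^2/2+z^3/6+z^4/24
  (e.g. R(-0.41)=0.66374, |R|=0.66374)

Boundary: |R(x)|=1, x<0.
x=-0.41: |R|=0.6637
|R(-3.01)|=1.3951 |R(-1.32)|=0.2944 |R(-0.74)|=0.4788
Bisect:
  x_lo=-3.6015 |R|=3.1082  x_hi=-0.0709 |R|=0.9316
  mid=-1.83620 |R|=0.29145 →hi
  mid=-2.71884 |R|=0.90435 →hi
  mid=-3.16017 |R|=1.72880 →lo
  mid=-2.93950 |R|=1.25851 →lo
  mid=-2.82917 |R|=1.06820 →lo
  mid=-2.77401 |R|=0.98312 →hi
  mid=-2.80159 |R|=1.02485 →lo
  mid=-2.78780 |R|=1.00378 →lo
  ...
  [-2.78543,-2.78521] ⇒ x*=-2.7853
Stable set (-2.7853, 0).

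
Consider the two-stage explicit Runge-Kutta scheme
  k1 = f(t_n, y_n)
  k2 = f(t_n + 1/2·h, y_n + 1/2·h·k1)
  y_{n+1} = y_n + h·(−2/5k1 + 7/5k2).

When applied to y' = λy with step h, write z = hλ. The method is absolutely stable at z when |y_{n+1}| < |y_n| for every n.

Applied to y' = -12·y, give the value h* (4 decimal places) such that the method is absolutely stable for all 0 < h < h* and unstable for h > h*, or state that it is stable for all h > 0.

(-1.4286,0); λ=-12 ⇒ h* = (10/7)/12 = 0.1190.

With y'=λy (z=hλ):
  k1=λy_n ⇒ h·k1=z·y_n;  k2=λ(1+1/2z)y_n ⇒ h·k2=z(1+1/2z)y_n
  y_{n+1}/y_n = 1 − 2/5z + 7/5z(1+1/2z) = 1 + z + 7/10z²
  so R(z) = 1 + z + 7/10z².

Need |R(x)|<1, x<0.
x=-0.35: |R|=0.7358
R=1: x+7/10x²=0 ⇒ x=−10/7=-1.4286; min R=1−1/(4·7/10)=0.6429>−1
Confirm numerically:
  x=-1.119: |R|=0.75751 <1
  x=-0.776: |R|=0.64552 <1
  x=-0.673: |R|=0.64405 <1
  x=-0.651: |R|=0.64566 <1
  x=-2.015: |R|=1.82716 >1
  x=-2.000: |R|=1.80000 >1
  x=-1.698: |R|=1.32024 >1
Interval (-1.4286, 0).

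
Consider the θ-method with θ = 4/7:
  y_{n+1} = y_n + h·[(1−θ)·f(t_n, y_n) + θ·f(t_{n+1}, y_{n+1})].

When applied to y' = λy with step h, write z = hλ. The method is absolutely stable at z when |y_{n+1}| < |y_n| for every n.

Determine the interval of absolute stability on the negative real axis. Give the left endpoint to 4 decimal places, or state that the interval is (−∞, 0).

With y'=λy (z=hλ):
  y_{n+1} = y_n + z·[3/7·y_n + 4/7·y_{n+1}] ⇒ (1 − 4/7z)y_{n+1} = (1 + 3/7z)y_n
  so R(z) = (1 + 3/7z)/(1 − 4/7z).

Find x<0 with |R(x)|<1.
x=-1.77: |R|=0.1200
x=-2: |R|=0.0667
x=-10: |R|=0.4894
x=-100: |R|=0.7199
θ=4/7≥1/2 ⇒ |1+3/7x|<|1−4/7x| ∀x<0 ⇒ interval (−∞,0).

interval (−∞, 0).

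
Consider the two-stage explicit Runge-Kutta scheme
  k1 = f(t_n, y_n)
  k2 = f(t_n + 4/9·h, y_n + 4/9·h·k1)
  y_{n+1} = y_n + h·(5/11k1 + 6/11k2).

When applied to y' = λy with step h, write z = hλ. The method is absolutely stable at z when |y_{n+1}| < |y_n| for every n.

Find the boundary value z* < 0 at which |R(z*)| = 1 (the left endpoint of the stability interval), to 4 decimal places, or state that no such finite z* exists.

Test eqn y'=λy, z=hλ:
  k1=λy_n ⇒ h·k1=z·y_n;  k2=λ(1+4/9z)y_n ⇒ h·k2=z(1+4/9z)y_n
  y_{n+1}/y_n = 1 + 5/11z + 6/11z(1+4/9z) = 1 + z + 8/33z²
  ⇒ R(z) = 1 + z + 8/33z².

Find x<0 with |R(x)|<1.
x=-1.21: |R|=0.1449
R=1: x+8/33x²=0 ⇒ x=−33/8=-4.1250; min R=1−1/(4·8/33)=-0.0312>−1
Confirm numerically:
  x=-4.048: |R|=0.92444 <1
  x=-3.714: |R|=0.62995 <1
  x=-1.910: |R|=0.02561 <1
  x=-4.594: |R|=1.52232 >1
  x=-4.317: |R|=1.20094 >1
Stable set (-4.1250, 0).

left endpoint -4.1250.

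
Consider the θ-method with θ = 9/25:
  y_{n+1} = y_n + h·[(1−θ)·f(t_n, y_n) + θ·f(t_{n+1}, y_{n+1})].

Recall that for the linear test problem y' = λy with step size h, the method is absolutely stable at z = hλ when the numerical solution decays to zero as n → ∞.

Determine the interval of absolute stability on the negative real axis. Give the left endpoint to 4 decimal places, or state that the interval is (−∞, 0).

On y'=λy, z=hλ:
  y_{n+1} = y_n + z·[16/25·y_n + 9/25·y_{n+1}] ⇒ (1 − 9/25z)y_{n+1} = (1 + 16/25z)y_n
  Hence R(z) = (1 + 16/25z)/(1 − 9/25z).

Find x<0 with |R(x)|<1.
x=-1.51: |R|=0.0218
R=−1: 1+16/25x = −1+9/25x ⇒ -7/25x=2 ⇒ x=2/(-7/25)=-7.1429
Confirm numerically:
  x=-6.423: |R|=0.93915 <1
  x=-5.452: |R|=0.84020 <1
  x=-4.957: |R|=0.78020 <1
  x=-4.194: |R|=0.67102 <1
  x=-7.498: |R|=1.02688 >1
  x=-7.224: |R|=1.00631 >1
  x=-7.169: |R|=1.00204 >1
Stable set (-7.1429, 0).

z∈(-7.1429,0).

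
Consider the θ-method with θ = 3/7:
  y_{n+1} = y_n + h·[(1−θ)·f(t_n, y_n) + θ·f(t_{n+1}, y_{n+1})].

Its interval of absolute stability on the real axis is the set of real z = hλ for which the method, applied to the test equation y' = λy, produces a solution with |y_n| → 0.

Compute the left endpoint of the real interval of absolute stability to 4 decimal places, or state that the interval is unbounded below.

z* = -14.0000.

Set f=λy, z=hλ:
  y_{n+1} = y_n + z·[4/7·y_n + 3/7·y_{n+1}] ⇒ (1 − 3/7z)y_{n+1} = (1 + 4/7z)y_n
  so R(z) = (1 + 4/7z)/(1 − 3/7z).

Need |R(x)|<1, x<0.
x=-0.47: |R|=0.6088
R=−1: 1+4/7x = −1+3/7x ⇒ -1/7x=2 ⇒ x=2/(-1/7)=-14.0000
Confirm numerically:
  x=-12.676: |R|=0.97060 <1
  x=-10.502: |R|=0.90916 <1
  x=-7.696: |R|=0.79048 <1
  x=-6.743: |R|=0.73348 <1
  x=-14.568: |R|=1.01120 >1
  x=-14.564: |R|=1.01113 >1
  x=-14.198: |R|=1.00399 >1
Stable set (-14.0000, 0).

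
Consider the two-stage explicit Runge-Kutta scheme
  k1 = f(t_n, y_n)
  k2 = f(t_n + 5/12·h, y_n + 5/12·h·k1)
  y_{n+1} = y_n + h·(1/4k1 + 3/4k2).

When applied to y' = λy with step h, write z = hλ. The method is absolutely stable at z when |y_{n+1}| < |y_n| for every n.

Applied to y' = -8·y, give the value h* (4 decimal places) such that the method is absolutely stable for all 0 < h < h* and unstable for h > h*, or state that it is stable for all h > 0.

On y'=λy, z=hλ:
  k1=λy_n ⇒ h·k1=z·y_n;  k2=λ(1+5/12z)y_n ⇒ h·k2=z(1+5/12z)y_n
  y_{n+1}/y_n = 1 + 1/4z + 3/4z(1+5/12z) = 1 + z + 5/16z²
  R(z) = 1 + z + 5/16z².

Solve |R(x)|<1 on ℝ⁻.
x=-1.3: |R|=0.2281
R=1: x+5/16x²=0 ⇒ x=−16/5=-3.2000; min R=1−1/(4·5/16)=0.2000>−1
Confirm numerically:
  x=-2.995: |R|=0.80813 <1
  x=-1.845: |R|=0.21876 <1
  x=-1.825: |R|=0.21582 <1
  x=-1.579: |R|=0.20014 <1
  x=-3.576: |R|=1.42018 >1
  x=-3.450: |R|=1.26953 >1
  x=-3.389: |R|=1.20016 >1
Interval (-3.2000, 0).

(-3.2000,0); λ=-8 ⇒ h* = (16/5)/8 = 0.4000.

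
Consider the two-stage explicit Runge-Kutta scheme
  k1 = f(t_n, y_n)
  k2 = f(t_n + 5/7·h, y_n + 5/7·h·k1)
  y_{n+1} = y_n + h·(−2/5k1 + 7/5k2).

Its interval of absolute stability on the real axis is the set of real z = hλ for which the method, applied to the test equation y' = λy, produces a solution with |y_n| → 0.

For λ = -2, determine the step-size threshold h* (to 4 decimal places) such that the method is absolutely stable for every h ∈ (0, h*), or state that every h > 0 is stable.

With y'=λy (z=hλ):
  k1=λy_n ⇒ h·k1=z·y_n;  k2=λ(1+5/7z)y_n ⇒ h·k2=z(1+5/7z)y_n
  y_{n+1}/y_n = 1 − 2/5z + 7/5z(1+5/7z) = 1 + z + z²
  R(z) = 1 + z + z².

Need |R(x)|<1, x<0.
x=-0.68: |R|=0.7824
R=1: x+1x²=0 ⇒ x=−1=-1.0000; min R=1−1/(4·1)=0.7500>−1
Confirm numerically:
  x=-0.867: |R|=0.88469 <1
  x=-0.729: |R|=0.80244 <1
  x=-0.633: |R|=0.76769 <1
  x=-1.339: |R|=1.45392 >1
  x=-1.330: |R|=1.43890 >1
  x=-1.160: |R|=1.18560 >1
Interval (-1.0000, 0).

(-1.0000,0); λ=-2 ⇒ h* = (1)/2 = 0.5000.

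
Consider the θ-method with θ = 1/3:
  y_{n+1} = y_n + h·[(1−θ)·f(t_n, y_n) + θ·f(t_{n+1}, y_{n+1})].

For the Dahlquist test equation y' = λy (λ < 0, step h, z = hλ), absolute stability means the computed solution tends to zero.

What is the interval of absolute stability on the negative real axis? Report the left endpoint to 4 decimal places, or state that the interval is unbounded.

z∈(-6.0000,0).

With y'=λy (z=hλ):
  y_{n+1} = y_n + z·[2/3·y_n + 1/3·y_{n+1}] ⇒ (1 − 1/3z)y_{n+1} = (1 + 2/3z)y_n
  ⇒ R(z) = (1 + 2/3z)/(1 − 1/3z).

Find x<0 with |R(x)|<1.
x=-1.55: |R|=0.0220
R=−1: 1+2/3x = −1+1/3x ⇒ -1/3x=2 ⇒ x=2/(-1/3)=-6.0000
Confirm numerically:
  x=-4.511: |R|=0.80176 <1
  x=-4.233: |R|=0.75570 <1
  x=-2.940: |R|=0.48485 <1
  x=-6.370: |R|=1.03949 >1
  x=-6.086: |R|=1.00947 >1
Interval (-6.0000, 0).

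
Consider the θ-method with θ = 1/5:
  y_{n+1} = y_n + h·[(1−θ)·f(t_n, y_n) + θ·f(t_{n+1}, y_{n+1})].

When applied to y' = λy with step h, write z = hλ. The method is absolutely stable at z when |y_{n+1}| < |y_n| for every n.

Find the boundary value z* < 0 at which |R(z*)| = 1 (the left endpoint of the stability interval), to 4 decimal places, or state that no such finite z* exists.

Test eqn y'=λy, z=hλ:
  y_{n+1} = y_n + z·[4/5·y_n + 1/5·y_{n+1}] ⇒ (1 − 1/5z)y_{n+1} = (1 + 4/5z)y_n
  ⇒ R(z) = (1 + 4/5z)/(1 − 1/5z).

Solve |R(x)|<1 on ℝ⁻.
x=-0.74: |R|=0.3554
R=−1: 1+4/5x = −1+1/5x ⇒ -3/5x=2 ⇒ x=2/(-3/5)=-3.3333
Confirm numerically:
  x=-3.211: |R|=0.95530 <1
  x=-2.530: |R|=0.67995 <1
  x=-2.296: |R|=0.57346 <1
  x=-3.865: |R|=1.17992 >1
  x=-3.738: |R|=1.13893 >1
  x=-3.495: |R|=1.05709 >1
So |R|<1 on (-3.3333, 0).

z* = -3.3333.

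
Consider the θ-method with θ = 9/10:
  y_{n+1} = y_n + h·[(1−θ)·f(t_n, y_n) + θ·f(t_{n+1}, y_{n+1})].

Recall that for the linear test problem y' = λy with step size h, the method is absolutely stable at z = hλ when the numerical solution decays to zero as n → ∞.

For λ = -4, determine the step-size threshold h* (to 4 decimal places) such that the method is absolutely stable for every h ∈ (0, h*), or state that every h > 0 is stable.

With y'=λy (z=hλ):
  y_{n+1} = y_n + z·[1/10·y_n + 9/10·y_{n+1}] ⇒ (1 − 9/10z)y_{n+1} = (1 + 1/10z)y_n
  so R(z) = (1 + 1/10z)/(1 − 9/10z).

Solve |R(x)|<1 on ℝ⁻.
x=-0.68: |R|=0.5782
x=-2: |R|=0.2857
x=-10: |R|=0.0000
x=-100: |R|=0.0989
θ=9/10≥1/2 ⇒ |1+1/10x|<|1−9/10x| ∀x<0 ⇒ stable on all of ℝ⁻.

unbounded; (−∞, 0). Any h>0 works for λ=-4.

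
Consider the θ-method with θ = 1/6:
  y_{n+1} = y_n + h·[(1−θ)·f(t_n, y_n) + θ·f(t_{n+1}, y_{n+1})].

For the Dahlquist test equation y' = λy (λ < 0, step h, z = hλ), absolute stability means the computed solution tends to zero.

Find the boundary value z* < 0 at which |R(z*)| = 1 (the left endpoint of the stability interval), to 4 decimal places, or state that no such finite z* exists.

Test eqn y'=λy, z=hλ:
  y_{n+1} = y_n + z·[5/6·y_n + 1/6·y_{n+1}] ⇒ (1 − 1/6z)y_{n+1} = (1 + 5/6z)y_n
  R(z) = (1 + 5/6z)/(1 − 1/6z).

Boundary: |R(x)|=1, x<0.
x=-1.04: |R|=0.1136
R=−1: 1+5/6x = −1+1/6x ⇒ -2/3x=2 ⇒ x=2/(-2/3)=-3.0000
Confirm numerically:
  x=-2.343: |R|=0.68501 <1
  x=-1.966: |R|=0.48079 <1
  x=-1.781: |R|=0.37335 <1
  x=-1.553: |R|=0.23368 <1
  x=-3.428: |R|=1.18159 >1
  x=-3.181: |R|=1.07886 >1
  x=-3.153: |R|=1.06686 >1
So |R|<1 on (-3.0000, 0).

left endpoint -3.0000.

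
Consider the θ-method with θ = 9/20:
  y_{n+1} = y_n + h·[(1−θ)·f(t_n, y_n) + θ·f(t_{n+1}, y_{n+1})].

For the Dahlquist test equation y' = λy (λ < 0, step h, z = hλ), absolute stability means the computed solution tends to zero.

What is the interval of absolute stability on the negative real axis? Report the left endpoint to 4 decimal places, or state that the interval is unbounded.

z∈(-20.0000,0).

On y'=λy, z=hλ:
  y_{n+1} = y_n + z·[11/20·y_n + 9/20·y_{n+1}] ⇒ (1 − 9/20z)y_{n+1} = (1 + 11/20z)y_n
  Hence R(z) = (1 + 11/20z)/(1 − 9/20z).

Find x<0 with |R(x)|<1.
x=-1.3: |R|=0.1798
R=−1: 1+11/20x = −1+9/20x ⇒ -1/10x=2 ⇒ x=2/(-1/10)=-20.0000
Confirm numerically:
  x=-19.219: |R|=0.99191 <1
  x=-17.296: |R|=0.96921 <1
  x=-12.639: |R|=0.88993 <1
  x=-20.426: |R|=1.00418 >1
  x=-20.133: |R|=1.00132 >1
Stable set (-20.0000, 0).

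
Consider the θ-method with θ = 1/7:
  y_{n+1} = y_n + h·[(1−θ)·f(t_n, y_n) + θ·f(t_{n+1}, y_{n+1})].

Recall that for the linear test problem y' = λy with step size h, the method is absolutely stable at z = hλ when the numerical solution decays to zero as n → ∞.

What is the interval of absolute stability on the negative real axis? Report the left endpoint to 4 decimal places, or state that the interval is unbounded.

On y'=λy, z=hλ:
  y_{n+1} = y_n + z·[6/7·y_n + 1/7·y_{n+1}] ⇒ (1 − 1/7z)y_{n+1} = (1 + 6/7z)y_n
  ⇒ R(z) = (1 + 6/7z)/(1 − 1/7z).

Boundary: |R(x)|=1, x<0.
x=-0.54: |R|=0.4987
R=−1: 1+6/7x = −1+1/7x ⇒ -5/7x=2 ⇒ x=2/(-5/7)=-2.8000
Confirm numerically:
  x=-2.694: |R|=0.94533 <1
  x=-1.874: |R|=0.47825 <1
  x=-1.553: |R|=0.27102 <1
  x=-3.192: |R|=1.19231 >1
  x=-2.912: |R|=1.05650 >1
So |R|<1 on (-2.8000, 0).

z∈(-2.8000,0).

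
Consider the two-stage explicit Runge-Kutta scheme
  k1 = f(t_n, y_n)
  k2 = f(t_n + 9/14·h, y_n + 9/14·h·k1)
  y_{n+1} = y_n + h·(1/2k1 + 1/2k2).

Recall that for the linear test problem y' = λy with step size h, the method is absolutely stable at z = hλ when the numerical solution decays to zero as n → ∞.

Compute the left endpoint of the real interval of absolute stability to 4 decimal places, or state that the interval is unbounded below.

left endpoint -3.1111.

With y'=λy (z=hλ):
  k1=λy_n ⇒ h·k1=z·y_n;  k2=λ(1+9/14z)y_n ⇒ h·k2=z(1+9/14z)y_n
  y_{n+1}/y_n = 1 + 1/2z + 1/2z(1+9/14z) = 1 + z + 9/28z²
  ⇒ R(z) = 1 + z + 9/28z².

Find x<0 with |R(x)|<1.
x=-1.73: |R|=0.2320
R=1: x+9/28x²=0 ⇒ x=−28/9=-3.1111; min R=1−1/(4·9/28)=0.2222>−1
Confirm numerically:
  x=-3.090: |R|=0.97903 <1
  x=-2.882: |R|=0.78776 <1
  x=-2.460: |R|=0.48516 <1
  x=-2.346: |R|=0.42305 <1
  x=-3.531: |R|=1.47656 >1
  x=-3.421: |R|=1.34076 >1
  x=-3.416: |R|=1.33477 >1
Interval (-3.1111, 0).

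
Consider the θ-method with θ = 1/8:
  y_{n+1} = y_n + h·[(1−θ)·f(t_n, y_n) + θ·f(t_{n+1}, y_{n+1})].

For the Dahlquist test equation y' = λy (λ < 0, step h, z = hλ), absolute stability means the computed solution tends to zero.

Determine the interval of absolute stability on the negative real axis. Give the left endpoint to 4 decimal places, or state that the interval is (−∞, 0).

(-2.6667, 0).

Set f=λy, z=hλ:
  y_{n+1} = y_n + z·[7/8·y_n + 1/8·y_{n+1}] ⇒ (1 − 1/8z)y_{n+1} = (1 + 7/8z)y_n
  ⇒ R(z) = (1 + 7/8z)/(1 − 1/8z).

Solve |R(x)|<1 on ℝ⁻.
x=-1.04: |R|=0.0796
R=−1: 1+7/8x = −1+1/8x ⇒ -3/4x=2 ⇒ x=2/(-3/4)=-2.6667
Confirm numerically:
  x=-2.528: |R|=0.92097 <1
  x=-1.843: |R|=0.49792 <1
  x=-1.545: |R|=0.29492 <1
  x=-1.253: |R|=0.08332 <1
  x=-3.208: |R|=1.28979 >1
  x=-2.945: |R|=1.15258 >1
Interval (-2.6667, 0).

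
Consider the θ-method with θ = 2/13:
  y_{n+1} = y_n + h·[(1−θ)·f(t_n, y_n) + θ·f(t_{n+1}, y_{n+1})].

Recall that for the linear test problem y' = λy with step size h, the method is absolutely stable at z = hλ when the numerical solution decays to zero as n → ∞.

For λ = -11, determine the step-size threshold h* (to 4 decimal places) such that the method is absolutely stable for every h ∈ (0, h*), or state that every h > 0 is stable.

(-2.8889,0); λ=-11 ⇒ h* = (26/9)/11 = 0.2626.

With y'=λy (z=hλ):
  y_{n+1} = y_n + z·[11/13·y_n + 2/13·y_{n+1}] ⇒ (1 − 2/13z)y_{n+1} = (1 + 11/13z)y_n
  so R(z) = (1 + 11/13z)/(1 − 2/13z).

Find x<0 with |R(x)|<1.
x=-1: |R|=0.1333
R=−1: 1+11/13x = −1+2/13x ⇒ -9/13x=2 ⇒ x=2/(-9/13)=-2.8889
Confirm numerically:
  x=-2.459: |R|=0.78407 <1
  x=-1.726: |R|=0.36385 <1
  x=-1.317: |R|=0.09511 <1
  x=-3.300: |R|=1.18878 >1
  x=-3.285: |R|=1.18217 >1
Interval (-2.8889, 0).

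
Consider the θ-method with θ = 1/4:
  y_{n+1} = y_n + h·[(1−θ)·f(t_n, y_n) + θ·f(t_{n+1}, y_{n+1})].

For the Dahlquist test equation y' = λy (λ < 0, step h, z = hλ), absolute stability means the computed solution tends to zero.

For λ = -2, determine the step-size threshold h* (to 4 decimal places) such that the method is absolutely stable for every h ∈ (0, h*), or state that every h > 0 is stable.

Test eqn y'=λy, z=hλ:
  y_{n+1} = y_n + z·[3/4·y_n + 1/4·y_{n+1}] ⇒ (1 − 1/4z)y_{n+1} = (1 + 3/4z)y_n
  so R(z) = (1 + 3/4z)/(1 − 1/4z).

Boundary: |R(x)|=1, x<0.
x=-0.92: |R|=0.2520
R=−1: 1+3/4x = −1+1/4x ⇒ -1/2x=2 ⇒ x=2/(-1/2)=-4.0000
Confirm numerically:
  x=-2.724: |R|=0.62046 <1
  x=-2.618: |R|=0.58235 <1
  x=-1.828: |R|=0.25463 <1
  x=-4.519: |R|=1.12185 >1
  x=-4.196: |R|=1.04783 >1
Interval (-4.0000, 0).

(-4.0000,0); λ=-2 ⇒ h* = (4)/2 = 2.0000.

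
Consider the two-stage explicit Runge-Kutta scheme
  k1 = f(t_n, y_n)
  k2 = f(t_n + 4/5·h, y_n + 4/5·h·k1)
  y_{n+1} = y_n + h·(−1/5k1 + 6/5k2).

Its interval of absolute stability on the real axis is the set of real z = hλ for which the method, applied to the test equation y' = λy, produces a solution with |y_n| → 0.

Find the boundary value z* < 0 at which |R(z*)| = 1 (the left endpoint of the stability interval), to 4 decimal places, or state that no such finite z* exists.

Test eqn y'=λy, z=hλ:
  k1=λy_n ⇒ h·k1=z·y_n;  k2=λ(1+4/5z)y_n ⇒ h·k2=z(1+4/5z)y_n
  y_{n+1}/y_n = 1 − 1/5z + 6/5z(1+4/5z) = 1 + z + 24/25z²
  so R(z) = 1 + z + 24/25z².

Need |R(x)|<1, x<0.
x=-0.97: |R|=0.9333
R=1: x+24/25x²=0 ⇒ x=−25/24=-1.0417; min R=1−1/(4·24/25)=0.7396>−1
Confirm numerically:
  x=-0.848: |R|=0.84234 <1
  x=-0.533: |R|=0.73973 <1
  x=-0.417: |R|=0.74993 <1
  x=-1.453: |R|=1.57376 >1
  x=-1.247: |R|=1.24581 >1
So |R|<1 on (-1.0417, 0).

z* = -1.0417.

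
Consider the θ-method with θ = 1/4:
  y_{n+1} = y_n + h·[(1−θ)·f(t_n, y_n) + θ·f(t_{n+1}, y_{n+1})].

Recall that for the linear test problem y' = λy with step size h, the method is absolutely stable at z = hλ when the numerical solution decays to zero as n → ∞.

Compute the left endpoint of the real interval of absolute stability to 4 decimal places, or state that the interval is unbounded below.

left endpoint -4.0000.

On y'=λy, z=hλ:
  y_{n+1} = y_n + z·[3/4·y_n + 1/4·y_{n+1}] ⇒ (1 − 1/4z)y_{n+1} = (1 + 3/4z)y_n
  Hence R(z) = (1 + 3/4z)/(1 − 1/4z).

Solve |R(x)|<1 on ℝ⁻.
x=-1.16: |R|=0.1008
R=−1: 1+3/4x = −1+1/4x ⇒ -1/2x=2 ⇒ x=2/(-1/2)=-4.0000
Confirm numerically:
  x=-3.575: |R|=0.88779 <1
  x=-2.303: |R|=0.46153 <1
  x=-1.796: |R|=0.23948 <1
  x=-4.546: |R|=1.12778 >1
  x=-4.197: |R|=1.04807 >1
  x=-4.163: |R|=1.03994 >1
So |R|<1 on (-4.0000, 0).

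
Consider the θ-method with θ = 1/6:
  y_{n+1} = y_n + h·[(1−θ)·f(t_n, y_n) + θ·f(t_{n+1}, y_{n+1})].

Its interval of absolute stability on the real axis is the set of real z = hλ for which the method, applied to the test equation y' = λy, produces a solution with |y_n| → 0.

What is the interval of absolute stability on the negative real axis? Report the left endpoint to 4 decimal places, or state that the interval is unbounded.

Test eqn y'=λy, z=hλ:
  y_{n+1} = y_n + z·[5/6·y_n + 1/6·y_{n+1}] ⇒ (1 − 1/6z)y_{n+1} = (1 + 5/6z)y_n
  Hence R(z) = (1 + 5/6z)/(1 − 1/6z).

Boundary: |R(x)|=1, x<0.
x=-0.8: |R|=0.2941
R=−1: 1+5/6x = −1+1/6x ⇒ -2/3x=2 ⇒ x=2/(-2/3)=-3.0000
Confirm numerically:
  x=-2.872: |R|=0.94229 <1
  x=-2.393: |R|=0.71071 <1
  x=-1.900: |R|=0.44304 <1
  x=-3.543: |R|=1.22760 >1
  x=-3.181: |R|=1.07886 >1
Stable set (-3.0000, 0).

(-3.0000, 0).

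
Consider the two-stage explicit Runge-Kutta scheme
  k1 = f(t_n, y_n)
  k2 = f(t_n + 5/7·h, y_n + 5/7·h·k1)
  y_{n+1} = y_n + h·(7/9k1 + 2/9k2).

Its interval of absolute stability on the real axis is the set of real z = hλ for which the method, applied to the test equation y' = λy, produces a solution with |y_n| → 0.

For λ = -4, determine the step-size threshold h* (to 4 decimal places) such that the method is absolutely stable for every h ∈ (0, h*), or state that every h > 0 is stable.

(-6.3000,0); λ=-4 ⇒ h* = (63/10)/4 = 1.5750.

With y'=λy (z=hλ):
  k1=λy_n ⇒ h·k1=z·y_n;  k2=λ(1+5/7z)y_n ⇒ h·k2=z(1+5/7z)y_n
  y_{n+1}/y_n = 1 + 7/9z + 2/9z(1+5/7z) = 1 + z + 10/63z²
  so R(z) = 1 + z + 10/63z².

Solve |R(x)|<1 on ℝ⁻.
x=-1.35: |R|=0.0607
R=1: x+10/63x²=0 ⇒ x=−63/10=-6.3000; min R=1−1/(4·10/63)=-0.5750>−1
Confirm numerically:
  x=-4.969: |R|=0.04980 <1
  x=-4.500: |R|=0.28571 <1
  x=-3.797: |R|=0.50855 <1
  x=-6.619: |R|=1.33515 >1
  x=-6.506: |R|=1.21274 >1
  x=-6.326: |R|=1.02611 >1
So |R|<1 on (-6.3000, 0).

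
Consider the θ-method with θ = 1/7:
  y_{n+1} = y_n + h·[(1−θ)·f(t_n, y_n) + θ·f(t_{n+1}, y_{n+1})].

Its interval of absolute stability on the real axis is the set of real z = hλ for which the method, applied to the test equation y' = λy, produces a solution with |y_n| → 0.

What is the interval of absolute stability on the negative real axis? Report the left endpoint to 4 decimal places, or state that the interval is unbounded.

On y'=λy, z=hλ:
  y_{n+1} = y_n + z·[6/7·y_n + 1/7·y_{n+1}] ⇒ (1 − 1/7z)y_{n+1} = (1 + 6/7z)y_n
  R(z) = (1 + 6/7z)/(1 − 1/7z).

Solve |R(x)|<1 on ℝ⁻.
x=-1.39: |R|=0.1597
R=−1: 1+6/7x = −1+1/7x ⇒ -5/7x=2 ⇒ x=2/(-5/7)=-2.8000
Confirm numerically:
  x=-2.390: |R|=0.78168 <1
  x=-2.226: |R|=0.68892 <1
  x=-2.158: |R|=0.64949 <1
  x=-3.193: |R|=1.19278 >1
  x=-3.030: |R|=1.11466 >1
So |R|<1 on (-2.8000, 0).

(-2.8000, 0).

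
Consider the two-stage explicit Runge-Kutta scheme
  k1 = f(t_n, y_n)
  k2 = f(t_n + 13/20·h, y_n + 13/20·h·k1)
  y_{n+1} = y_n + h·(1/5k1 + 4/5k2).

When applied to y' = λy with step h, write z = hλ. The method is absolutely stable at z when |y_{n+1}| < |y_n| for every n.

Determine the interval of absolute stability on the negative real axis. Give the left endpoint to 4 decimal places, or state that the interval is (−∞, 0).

(-1.9231, 0).

Test eqn y'=λy, z=hλ:
  k1=λy_n ⇒ h·k1=z·y_n;  k2=λ(1+13/20z)y_n ⇒ h·k2=z(1+13/20z)y_n
  y_{n+1}/y_n = 1 + 1/5z + 4/5z(1+13/20z) = 1 + z + 13/25z²
  ⇒ R(z) = 1 + z + 13/25z².

Solve |R(x)|<1 on ℝ⁻.
x=-0.76: |R|=0.5404
R=1: x+13/25x²=0 ⇒ x=−25/13=-1.9231; min R=1−1/(4·13/25)=0.5192>−1
Confirm numerically:
  x=-1.760: |R|=0.85075 <1
  x=-1.646: |R|=0.76284 <1
  x=-0.798: |R|=0.53314 <1
  x=-2.475: |R|=1.71033 >1
  x=-2.217: |R|=1.33885 >1
Stable set (-1.9231, 0).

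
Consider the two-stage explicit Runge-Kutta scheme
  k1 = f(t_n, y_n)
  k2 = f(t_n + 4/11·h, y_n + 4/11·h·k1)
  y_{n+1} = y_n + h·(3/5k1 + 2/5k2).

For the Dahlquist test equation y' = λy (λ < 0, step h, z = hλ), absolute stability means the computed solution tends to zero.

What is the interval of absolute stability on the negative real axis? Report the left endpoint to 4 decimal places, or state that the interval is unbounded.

Test eqn y'=λy, z=hλ:
  k1=λy_n ⇒ h·k1=z·y_n;  k2=λ(1+4/11z)y_n ⇒ h·k2=z(1+4/11z)y_n
  y_{n+1}/y_n = 1 + 3/5z + 2/5z(1+4/11z) = 1 + z + 8/55z²
  Hence R(z) = 1 + z + 8/55z².

Solve |R(x)|<1 on ℝ⁻.
x=-1.28: |R|=0.0417
R=1: x+8/55x²=0 ⇒ x=−55/8=-6.8750; min R=1−1/(4·8/55)=-0.7188>−1
Confirm numerically:
  x=-5.695: |R|=0.02253 <1
  x=-5.555: |R|=0.06656 <1
  x=-4.514: |R|=0.55019 <1
  x=-7.305: |R|=1.45689 >1
  x=-6.961: |R|=1.08708 >1
  x=-6.917: |R|=1.04226 >1
Stable set (-6.8750, 0).

(-6.8750, 0).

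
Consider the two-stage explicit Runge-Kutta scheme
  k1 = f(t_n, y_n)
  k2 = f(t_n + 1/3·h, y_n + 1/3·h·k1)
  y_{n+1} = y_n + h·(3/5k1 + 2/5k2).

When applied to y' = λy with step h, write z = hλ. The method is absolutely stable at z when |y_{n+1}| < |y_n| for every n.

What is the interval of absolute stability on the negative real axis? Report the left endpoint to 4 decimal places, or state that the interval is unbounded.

(-7.5000, 0).

With y'=λy (z=hλ):
  k1=λy_n ⇒ h·k1=z·y_n;  k2=λ(1+1/3z)y_n ⇒ h·k2=z(1+1/3z)y_n
  y_{n+1}/y_n = 1 + 3/5z + 2/5z(1+1/3z) = 1 + z + 2/15z²
  ⇒ R(z) = 1 + z + 2/15z².

Boundary: |R(x)|=1, x<0.
x=-1.53: |R|=0.2179
R=1: x+2/15x²=0 ⇒ x=−15/2=-7.5000; min R=1−1/(4·2/15)=-0.8750>−1
Confirm numerically:
  x=-5.972: |R|=0.21670 <1
  x=-5.954: |R|=0.22732 <1
  x=-5.933: |R|=0.23960 <1
  x=-7.894: |R|=1.41470 >1
  x=-7.554: |R|=1.05439 >1
Stable set (-7.5000, 0).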